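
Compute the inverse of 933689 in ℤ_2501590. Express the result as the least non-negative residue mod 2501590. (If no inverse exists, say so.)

75279

Apply the Euclidean algorithm to 2501590 and 933689:
2501590 = 2*933689 + 634212
933689 = 1*634212 + 299477
634212 = 2*299477 + 35258
299477 = 8*35258 + 17413
35258 = 2*17413 + 432
17413 = 40*432 + 133
432 = 3*133 + 33
133 = 4*33 + 1
33 = 33*1 + 0
gcd = 1, so the inverse exists. Back-substitute:
1 = 133 − 4·33
1 = −4·432 + 13·133
1 = 13·17413 − 524·432
1 = −524·35258 + 1061·17413
1 = 1061·299477 − 9012·35258
1 = −9012·634212 + 19085·299477
1 = 19085·933689 − 28097·634212
1 = −28097·2501590 + 75279·933689
So 933689·75279 ≡ 1 (mod 2501590).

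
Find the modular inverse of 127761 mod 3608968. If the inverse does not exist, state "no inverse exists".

Run Euclid on (3608968, 127761):
3608968 = 28×127761 + 31660
127761 = 4×31660 + 1121
31660 = 28×1121 + 272
1121 = 4×272 + 33
272 = 8×33 + 8
33 = 4×8 + 1
8 = 8×1 + 0
Since gcd(127761, 3608968) = 1, back-substitute to write 1 as a combination:
1 = 33 − 4·8
1 = −4·272 + 33·33
1 = 33·1121 − 136·272
1 = −136·31660 + 3841·1121
1 = 3841·127761 − 15500·31660
1 = −15500·3608968 + 437841·127761
So 127761·437841 ≡ 1 (mod 3608968).

437841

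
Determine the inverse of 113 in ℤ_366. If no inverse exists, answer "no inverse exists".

Apply the Euclidean algorithm to 366 and 113:
366 = 3×113 + 27
113 = 4×27 + 5
27 = 5×5 + 2
5 = 2×2 + 1
2 = 2×1 + 0
gcd = 1, so the inverse exists. Back-substitute:
1 = 5 − 2·2
1 = −2·27 + 11·5
1 = 11·113 − 46·27
1 = −46·366 + 149·113
So 113·149 ≡ 1 (mod 366).

149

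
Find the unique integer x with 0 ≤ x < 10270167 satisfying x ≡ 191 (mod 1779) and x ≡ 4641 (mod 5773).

Write x = 191 + 1779·k. Then 1779·k ≡ 4641 − 191 ≡ 4450 (mod 5773).
Need 1779⁻¹ mod 5773. Extended Euclid on (5773, 1779):
5773 = 3×1779 + 436
1779 = 4×436 + 35
436 = 12×35 + 16
35 = 2×16 + 3
16 = 5×3 + 1
3 = 3×1 + 0
Back-substitute:
1 = 16 − 5·3
1 = −5·35 + 11·16
1 = 11·436 − 137·35
1 = −137·1779 + 559·436
1 = 559·5773 − 1814·1779
1779⁻¹ ≡ 3959 (mod 5773), so k ≡ 3959·4450 ≡ 4127 (mod 5773).
x = 191 + 1779·4127 = 7342124.

7342124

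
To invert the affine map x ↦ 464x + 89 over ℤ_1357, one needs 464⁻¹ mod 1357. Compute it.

Apply the Euclidean algorithm to 1357 and 464:
1357 = 2×464 + 429
464 = 1×429 + 35
429 = 12×35 + 9
35 = 3×9 + 8
9 = 1×8 + 1
8 = 8×1 + 0
Since gcd(464, 1357) = 1, back-substitute to write 1 as a combination:
1 = 9 − 8
1 = −35 + 4·9
1 = 4·429 − 49·35
1 = −49·464 + 53·429
1 = 53·1357 − 155·464
So 464·(-155) ≡ 1 (mod 1357), and -155 ≡ 1202 (mod 1357).

1202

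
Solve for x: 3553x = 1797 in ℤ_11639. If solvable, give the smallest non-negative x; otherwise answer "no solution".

4852

First find gcd(3553, 11639):
11639 = 3×3553 + 980
3553 = 3×980 + 613
980 = 1×613 + 367
613 = 1×367 + 246
367 = 1×246 + 121
246 = 2×121 + 4
121 = 30×4 + 1
4 = 4×1 + 0
gcd = 1, so a unique solution mod 11639 exists.
Back-substitute for the Bézout coefficients:
1 = 121 − 30·4
1 = −30·246 + 61·121
1 = 61·367 − 91·246
1 = −91·613 + 152·367
1 = 152·980 − 243·613
1 = −243·3553 + 881·980
1 = 881·11639 − 2886·3553
So 3553·(-2886) ≡ 1 (mod 11639), giving 3553⁻¹ ≡ 8753.
x ≡ 3553⁻¹·1797 ≡ 8753·1797 ≡ 4852 (mod 11639).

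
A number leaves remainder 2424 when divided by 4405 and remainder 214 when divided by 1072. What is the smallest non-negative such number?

Write x = 2424 + 4405·k. Then 4405·k ≡ 214 − 2424 ≡ 1006 (mod 1072).
Need 4405⁻¹ mod 1072. Extended Euclid on (1072, 117):
1072 = 9·117 + 19
117 = 6·19 + 3
19 = 6·3 + 1
3 = 3·1 + 0
Back-substitute:
1 = 19 − 6·3
1 = −6·117 + 37·19
1 = 37·1072 − 339·117
4405⁻¹ ≡ 733 (mod 1072), so k ≡ 733·1006 ≡ 934 (mod 1072).
x = 2424 + 4405·934 = 4116694.

4116694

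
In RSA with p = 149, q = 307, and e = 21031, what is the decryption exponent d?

22279

φ(n) = (p−1)(q−1) = 148·306 = 45288.
Need d with 21031·d ≡ 1 (mod 45288). Apply the extended Euclidean algorithm:
45288 = 2*21031 + 3226
21031 = 6*3226 + 1675
3226 = 1*1675 + 1551
1675 = 1*1551 + 124
1551 = 12*124 + 63
124 = 1*63 + 61
63 = 1*61 + 2
61 = 30*2 + 1
2 = 2*1 + 0
Back-substitute:
1 = 61 − 30·2
1 = −30·63 + 31·61
1 = 31·124 − 61·63
1 = −61·1551 + 763·124
1 = 763·1675 − 824·1551
1 = −824·3226 + 1587·1675
1 = 1587·21031 − 10346·3226
1 = −10346·45288 + 22279·21031
So 21031·22279 ≡ 1 (mod 45288), hence d = 22279.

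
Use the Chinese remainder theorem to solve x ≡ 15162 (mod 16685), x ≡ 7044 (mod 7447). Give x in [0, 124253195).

3685862

Write x = 15162 + 16685·k. Then 16685·k ≡ 7044 − 15162 ≡ 6776 (mod 7447).
Need 16685⁻¹ mod 7447. Extended Euclid on (7447, 1791):
7447 = 4·1791 + 283
1791 = 6·283 + 93
283 = 3·93 + 4
93 = 23·4 + 1
4 = 4·1 + 0
Back-substitute:
1 = 93 − 23·4
1 = −23·283 + 70·93
1 = 70·1791 − 443·283
1 = −443·7447 + 1842·1791
16685⁻¹ ≡ 1842 (mod 7447), so k ≡ 1842·6776 ≡ 220 (mod 7447).
x = 15162 + 16685·220 = 3685862.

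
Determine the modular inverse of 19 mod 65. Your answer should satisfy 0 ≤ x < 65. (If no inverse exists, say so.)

24

Apply the Euclidean algorithm to 65 and 19:
65 = 3×19 + 8
19 = 2×8 + 3
8 = 2×3 + 2
3 = 1×2 + 1
2 = 2×1 + 0
gcd = 1, so the inverse exists. Back-substitute:
1 = 3 − 2
1 = −8 + 3·3
1 = 3·19 − 7·8
1 = −7·65 + 24·19
So 19·24 ≡ 1 (mod 65).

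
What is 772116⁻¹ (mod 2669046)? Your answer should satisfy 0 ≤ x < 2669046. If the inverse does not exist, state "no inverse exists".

no inverse exists

Compute gcd(772116, 2669046):
2669046 = 3*772116 + 352698
772116 = 2*352698 + 66720
352698 = 5*66720 + 19098
66720 = 3*19098 + 9426
19098 = 2*9426 + 246
9426 = 38*246 + 78
246 = 3*78 + 12
78 = 6*12 + 6
12 = 2*6 + 0
Since gcd = 6 > 1, 772116 is not a unit mod 2669046.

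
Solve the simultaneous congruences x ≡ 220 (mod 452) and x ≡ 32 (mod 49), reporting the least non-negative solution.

Write x = 220 + 452·k. Then 452·k ≡ 32 − 220 ≡ 8 (mod 49).
Need 452⁻¹ mod 49. Extended Euclid on (49, 11):
49 = 4×11 + 5
11 = 2×5 + 1
5 = 5×1 + 0
Back-substitute:
1 = 11 − 2·5
1 = −2·49 + 9·11
452⁻¹ ≡ 9 (mod 49), so k ≡ 9·8 ≡ 23 (mod 49).
x = 220 + 452·23 = 10616.

10616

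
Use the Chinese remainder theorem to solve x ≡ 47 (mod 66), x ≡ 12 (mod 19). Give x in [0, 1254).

905

Write x = 47 + 66·k. Then 66·k ≡ 12 − 47 ≡ 3 (mod 19).
Need 66⁻¹ mod 19. Extended Euclid on (19, 9):
19 = 2*9 + 1
9 = 9*1 + 0
Back-substitute:
1 = 19 − 2·9
66⁻¹ ≡ 17 (mod 19), so k ≡ 17·3 ≡ 13 (mod 19).
x = 47 + 66·13 = 905.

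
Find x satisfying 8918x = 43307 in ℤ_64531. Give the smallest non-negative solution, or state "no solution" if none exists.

First find gcd(8918, 64531):
64531 = 7*8918 + 2105
8918 = 4*2105 + 498
2105 = 4*498 + 113
498 = 4*113 + 46
113 = 2*46 + 21
46 = 2*21 + 4
21 = 5*4 + 1
4 = 4*1 + 0
gcd = 1, so a unique solution mod 64531 exists.
Back-substitute for the Bézout coefficients:
1 = 21 − 5·4
1 = −5·46 + 11·21
1 = 11·113 − 27·46
1 = −27·498 + 119·113
1 = 119·2105 − 503·498
1 = −503·8918 + 2131·2105
1 = 2131·64531 − 15420·8918
So 8918·(-15420) ≡ 1 (mod 64531), giving 8918⁻¹ ≡ 49111.
x ≡ 8918⁻¹·43307 ≡ 49111·43307 ≡ 37379 (mod 64531).

37379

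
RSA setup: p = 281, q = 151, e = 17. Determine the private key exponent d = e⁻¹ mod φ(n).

φ(n) = (p−1)(q−1) = 280·150 = 42000.
Need d with 17·d ≡ 1 (mod 42000). Apply the extended Euclidean algorithm:
42000 = 2470·17 + 10
17 = 1·10 + 7
10 = 1·7 + 3
7 = 2·3 + 1
3 = 3·1 + 0
Back-substitute:
1 = 7 − 2·3
1 = −2·10 + 3·7
1 = 3·17 − 5·10
1 = −5·42000 + 12353·17
So 17·12353 ≡ 1 (mod 42000), hence d = 12353.

12353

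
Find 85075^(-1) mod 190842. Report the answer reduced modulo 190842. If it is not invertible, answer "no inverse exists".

Run Euclid on (190842, 85075):
190842 = 2×85075 + 20692
85075 = 4×20692 + 2307
20692 = 8×2307 + 2236
2307 = 1×2236 + 71
2236 = 31×71 + 35
71 = 2×35 + 1
35 = 35×1 + 0
The gcd is 1. Working backward:
1 = 71 − 2·35
1 = −2·2236 + 63·71
1 = 63·2307 − 65·2236
1 = −65·20692 + 583·2307
1 = 583·85075 − 2397·20692
1 = −2397·190842 + 5377·85075
So 85075·5377 ≡ 1 (mod 190842).

5377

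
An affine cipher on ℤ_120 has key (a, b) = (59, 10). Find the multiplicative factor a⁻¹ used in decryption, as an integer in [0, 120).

gcd(120, 59) by repeated division:
120 = 2*59 + 2
59 = 29*2 + 1
2 = 2*1 + 0
gcd = 1, so the inverse exists. Back-substitute:
1 = 59 − 29·2
1 = −29·120 + 59·59
So 59·59 ≡ 1 (mod 120).

59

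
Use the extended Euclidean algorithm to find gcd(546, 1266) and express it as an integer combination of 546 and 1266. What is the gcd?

Euclidean algorithm:
1266 = 2×546 + 174
546 = 3×174 + 24
174 = 7×24 + 6
24 = 4×6 + 0
gcd(546, 1266) = 6.
Back-substituting:
6 = 174 − 7·24
6 = −7·546 + 22·174
6 = 22·1266 − 51·546
So 6 = (22)·1266 + (-51)·546.

6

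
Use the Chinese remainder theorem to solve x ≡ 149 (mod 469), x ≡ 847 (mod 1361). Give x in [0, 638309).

Write x = 149 + 469·k. Then 469·k ≡ 847 − 149 ≡ 698 (mod 1361).
Need 469⁻¹ mod 1361. Extended Euclid on (1361, 469):
1361 = 2×469 + 423
469 = 1×423 + 46
423 = 9×46 + 9
46 = 5×9 + 1
9 = 9×1 + 0
Back-substitute:
1 = 46 − 5·9
1 = −5·423 + 46·46
1 = 46·469 − 51·423
1 = −51·1361 + 148·469
469⁻¹ ≡ 148 (mod 1361), so k ≡ 148·698 ≡ 1229 (mod 1361).
x = 149 + 469·1229 = 576550.

576550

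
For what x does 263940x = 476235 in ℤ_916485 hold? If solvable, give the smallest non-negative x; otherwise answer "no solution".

First find gcd(263940, 916485):
916485 = 3×263940 + 124665
263940 = 2×124665 + 14610
124665 = 8×14610 + 7785
14610 = 1×7785 + 6825
7785 = 1×6825 + 960
6825 = 7×960 + 105
960 = 9×105 + 15
105 = 7×15 + 0
gcd = 15 and 15 | 476235, so solutions exist. Divide through by 15: 17596x ≡ 31749 (mod 61099).
Now find 17596⁻¹ mod 61099:
61099 = 3*17596 + 8311
17596 = 2*8311 + 974
8311 = 8*974 + 519
974 = 1*519 + 455
519 = 1*455 + 64
455 = 7*64 + 7
64 = 9*7 + 1
7 = 7*1 + 0
Back-substitute:
1 = 64 − 9·7
1 = −9·455 + 64·64
1 = 64·519 − 73·455
1 = −73·974 + 137·519
1 = 137·8311 − 1169·974
1 = −1169·17596 + 2475·8311
1 = 2475·61099 − 8594·17596
So 17596·(-8594) ≡ 1 (mod 61099), i.e. 17596⁻¹ ≡ 52505.
Then x ≡ 52505·31749 ≡ 17228 (mod 61099); the smallest non-negative solution is x = 17228.

17228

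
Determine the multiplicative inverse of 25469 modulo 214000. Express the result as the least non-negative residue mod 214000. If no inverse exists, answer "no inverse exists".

10629

Extended Euclidean algorithm:
214000 = 8·25469 + 10248
25469 = 2·10248 + 4973
10248 = 2·4973 + 302
4973 = 16·302 + 141
302 = 2·141 + 20
141 = 7·20 + 1
20 = 20·1 + 0
The gcd is 1. Working backward:
1 = 141 − 7·20
1 = −7·302 + 15·141
1 = 15·4973 − 247·302
1 = −247·10248 + 509·4973
1 = 509·25469 − 1265·10248
1 = −1265·214000 + 10629·25469
So 25469·10629 ≡ 1 (mod 214000).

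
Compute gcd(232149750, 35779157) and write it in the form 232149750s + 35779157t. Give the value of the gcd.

1

Euclidean algorithm:
232149750 = 6*35779157 + 17474808
35779157 = 2*17474808 + 829541
17474808 = 21*829541 + 54447
829541 = 15*54447 + 12836
54447 = 4*12836 + 3103
12836 = 4*3103 + 424
3103 = 7*424 + 135
424 = 3*135 + 19
135 = 7*19 + 2
19 = 9*2 + 1
2 = 2*1 + 0
gcd(232149750, 35779157) = 1.
Back-substituting:
1 = 19 − 9·2
1 = −9·135 + 64·19
1 = 64·424 − 201·135
1 = −201·3103 + 1471·424
1 = 1471·12836 − 6085·3103
1 = −6085·54447 + 25811·12836
1 = 25811·829541 − 393250·54447
1 = −393250·17474808 + 8284061·829541
1 = 8284061·35779157 − 16961372·17474808
1 = −16961372·232149750 + 110052293·35779157
So 1 = (-16961372)·232149750 + (110052293)·35779157.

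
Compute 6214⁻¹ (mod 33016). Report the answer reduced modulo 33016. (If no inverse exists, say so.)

no inverse exists

Compute gcd(6214, 33016):
33016 = 5·6214 + 1946
6214 = 3·1946 + 376
1946 = 5·376 + 66
376 = 5·66 + 46
66 = 1·46 + 20
46 = 2·20 + 6
20 = 3·6 + 2
6 = 3·2 + 0
Since gcd = 2 > 1, 6214 is not a unit mod 33016.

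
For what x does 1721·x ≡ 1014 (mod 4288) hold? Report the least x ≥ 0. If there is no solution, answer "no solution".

First find gcd(1721, 4288):
4288 = 2×1721 + 846
1721 = 2×846 + 29
846 = 29×29 + 5
29 = 5×5 + 4
5 = 1×4 + 1
4 = 4×1 + 0
gcd = 1, so a unique solution mod 4288 exists.
Back-substitute for the Bézout coefficients:
1 = 5 − 4
1 = −29 + 6·5
1 = 6·846 − 175·29
1 = −175·1721 + 356·846
1 = 356·4288 − 887·1721
So 1721·(-887) ≡ 1 (mod 4288), giving 1721⁻¹ ≡ 3401.
x ≡ 1721⁻¹·1014 ≡ 3401·1014 ≡ 1062 (mod 4288).

1062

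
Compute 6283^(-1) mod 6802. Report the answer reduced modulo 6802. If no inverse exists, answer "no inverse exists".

1979

Apply the Euclidean algorithm to 6802 and 6283:
6802 = 1*6283 + 519
6283 = 12*519 + 55
519 = 9*55 + 24
55 = 2*24 + 7
24 = 3*7 + 3
7 = 2*3 + 1
3 = 3*1 + 0
Since gcd(6283, 6802) = 1, back-substitute to write 1 as a combination:
1 = 7 − 2·3
1 = −2·24 + 7·7
1 = 7·55 − 16·24
1 = −16·519 + 151·55
1 = 151·6283 − 1828·519
1 = −1828·6802 + 1979·6283
So 6283·1979 ≡ 1 (mod 6802).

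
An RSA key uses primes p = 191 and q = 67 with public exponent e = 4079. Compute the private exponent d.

φ(n) = (p−1)(q−1) = 190·66 = 12540.
Need d with 4079·d ≡ 1 (mod 12540). Apply the extended Euclidean algorithm:
12540 = 3×4079 + 303
4079 = 13×303 + 140
303 = 2×140 + 23
140 = 6×23 + 2
23 = 11×2 + 1
2 = 2×1 + 0
Back-substitute:
1 = 23 − 11·2
1 = −11·140 + 67·23
1 = 67·303 − 145·140
1 = −145·4079 + 1952·303
1 = 1952·12540 − 6001·4079
So 4079·(-6001) ≡ 1 (mod 12540), hence d ≡ -6001 ≡ 6539 (mod 12540).

6539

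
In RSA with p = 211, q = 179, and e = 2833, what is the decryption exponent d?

14857

φ(n) = (p−1)(q−1) = 210·178 = 37380.
Need d with 2833·d ≡ 1 (mod 37380). Apply the extended Euclidean algorithm:
37380 = 13*2833 + 551
2833 = 5*551 + 78
551 = 7*78 + 5
78 = 15*5 + 3
5 = 1*3 + 2
3 = 1*2 + 1
2 = 2*1 + 0
Back-substitute:
1 = 3 − 2
1 = −5 + 2·3
1 = 2·78 − 31·5
1 = −31·551 + 219·78
1 = 219·2833 − 1126·551
1 = −1126·37380 + 14857·2833
So 2833·14857 ≡ 1 (mod 37380), hence d = 14857.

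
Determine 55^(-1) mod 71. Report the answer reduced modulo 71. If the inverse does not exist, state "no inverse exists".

31

Extended Euclidean algorithm:
71 = 1·55 + 16
55 = 3·16 + 7
16 = 2·7 + 2
7 = 3·2 + 1
2 = 2·1 + 0
gcd = 1, so the inverse exists. Back-substitute:
1 = 7 − 3·2
1 = −3·16 + 7·7
1 = 7·55 − 24·16
1 = −24·71 + 31·55
So 55·31 ≡ 1 (mod 71).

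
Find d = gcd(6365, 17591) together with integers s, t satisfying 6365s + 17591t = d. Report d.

1

Euclidean algorithm:
17591 = 2*6365 + 4861
6365 = 1*4861 + 1504
4861 = 3*1504 + 349
1504 = 4*349 + 108
349 = 3*108 + 25
108 = 4*25 + 8
25 = 3*8 + 1
8 = 8*1 + 0
gcd(6365, 17591) = 1.
Back-substituting:
1 = 25 − 3·8
1 = −3·108 + 13·25
1 = 13·349 − 42·108
1 = −42·1504 + 181·349
1 = 181·4861 − 585·1504
1 = −585·6365 + 766·4861
1 = 766·17591 − 2117·6365
So 1 = (766)·17591 + (-2117)·6365.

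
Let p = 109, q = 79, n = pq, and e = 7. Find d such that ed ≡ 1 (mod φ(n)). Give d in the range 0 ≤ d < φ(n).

2407

φ(n) = (p−1)(q−1) = 108·78 = 8424.
Need d with 7·d ≡ 1 (mod 8424). Apply the extended Euclidean algorithm:
8424 = 1203*7 + 3
7 = 2*3 + 1
3 = 3*1 + 0
Back-substitute:
1 = 7 − 2·3
1 = −2·8424 + 2407·7
So 7·2407 ≡ 1 (mod 8424), hence d = 2407.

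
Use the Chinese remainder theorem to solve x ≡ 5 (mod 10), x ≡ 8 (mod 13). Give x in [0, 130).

125

Write x = 5 + 10·k. Then 10·k ≡ 8 − 5 ≡ 3 (mod 13).
Need 10⁻¹ mod 13. Extended Euclid on (13, 10):
13 = 1*10 + 3
10 = 3*3 + 1
3 = 3*1 + 0
Back-substitute:
1 = 10 − 3·3
1 = −3·13 + 4·10
10⁻¹ ≡ 4 (mod 13), so k ≡ 4·3 ≡ 12 (mod 13).
x = 5 + 10·12 = 125.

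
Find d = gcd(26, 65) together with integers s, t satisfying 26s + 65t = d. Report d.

Apply Euclid's algorithm to 65 and 26:
65 = 2×26 + 13
26 = 2×13 + 0
gcd(26, 65) = 13.
Working backward:
13 = 65 − 2·26
So 13 = (1)·65 + (-2)·26.

13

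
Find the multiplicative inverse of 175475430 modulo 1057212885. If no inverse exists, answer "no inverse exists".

Euclidean algorithm on 1057212885, 175475430:
1057212885 = 6*175475430 + 4360305
175475430 = 40*4360305 + 1063230
4360305 = 4*1063230 + 107385
1063230 = 9*107385 + 96765
107385 = 1*96765 + 10620
96765 = 9*10620 + 1185
10620 = 8*1185 + 1140
1185 = 1*1140 + 45
1140 = 25*45 + 15
45 = 3*15 + 0
gcd(175475430, 1057212885) = 15 ≠ 1, so 175475430 has no multiplicative inverse modulo 1057212885.

no inverse exists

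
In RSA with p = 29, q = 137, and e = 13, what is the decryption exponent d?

293

φ(n) = (p−1)(q−1) = 28·136 = 3808.
Need d with 13·d ≡ 1 (mod 3808). Apply the extended Euclidean algorithm:
3808 = 292*13 + 12
13 = 1*12 + 1
12 = 12*1 + 0
Back-substitute:
1 = 13 − 12
1 = −3808 + 293·13
So 13·293 ≡ 1 (mod 3808), hence d = 293.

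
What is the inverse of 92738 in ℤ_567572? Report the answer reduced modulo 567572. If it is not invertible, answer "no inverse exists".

Euclidean algorithm on 567572, 92738:
567572 = 6*92738 + 11144
92738 = 8*11144 + 3586
11144 = 3*3586 + 386
3586 = 9*386 + 112
386 = 3*112 + 50
112 = 2*50 + 12
50 = 4*12 + 2
12 = 6*2 + 0
The gcd is 2, not 1, hence no inverse exists.

no inverse exists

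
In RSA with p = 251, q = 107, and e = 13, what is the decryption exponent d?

φ(n) = (p−1)(q−1) = 250·106 = 26500.
Need d with 13·d ≡ 1 (mod 26500). Apply the extended Euclidean algorithm:
26500 = 2038*13 + 6
13 = 2*6 + 1
6 = 6*1 + 0
Back-substitute:
1 = 13 − 2·6
1 = −2·26500 + 4077·13
So 13·4077 ≡ 1 (mod 26500), hence d = 4077.

4077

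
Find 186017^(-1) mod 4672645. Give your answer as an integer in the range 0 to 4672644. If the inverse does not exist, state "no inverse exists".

Extended Euclidean algorithm:
4672645 = 25*186017 + 22220
186017 = 8*22220 + 8257
22220 = 2*8257 + 5706
8257 = 1*5706 + 2551
5706 = 2*2551 + 604
2551 = 4*604 + 135
604 = 4*135 + 64
135 = 2*64 + 7
64 = 9*7 + 1
7 = 7*1 + 0
The gcd is 1. Working backward:
1 = 64 − 9·7
1 = −9·135 + 19·64
1 = 19·604 − 85·135
1 = −85·2551 + 359·604
1 = 359·5706 − 803·2551
1 = −803·8257 + 1162·5706
1 = 1162·22220 − 3127·8257
1 = −3127·186017 + 26178·22220
1 = 26178·4672645 − 657577·186017
So 186017·(-657577) ≡ 1 (mod 4672645), and -657577 ≡ 4015068 (mod 4672645).

4015068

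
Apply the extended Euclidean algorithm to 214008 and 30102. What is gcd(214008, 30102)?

Apply Euclid's algorithm to 214008 and 30102:
214008 = 7·30102 + 3294
30102 = 9·3294 + 456
3294 = 7·456 + 102
456 = 4·102 + 48
102 = 2·48 + 6
48 = 8·6 + 0
gcd(214008, 30102) = 6.
Back-substituting:
6 = 102 − 2·48
6 = −2·456 + 9·102
6 = 9·3294 − 65·456
6 = −65·30102 + 594·3294
6 = 594·214008 − 4223·30102
So 6 = (594)·214008 + (-4223)·30102.

6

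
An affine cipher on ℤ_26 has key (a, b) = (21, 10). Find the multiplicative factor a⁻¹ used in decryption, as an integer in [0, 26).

5

Apply the Euclidean algorithm to 26 and 21:
26 = 1×21 + 5
21 = 4×5 + 1
5 = 5×1 + 0
Since gcd(21, 26) = 1, back-substitute to write 1 as a combination:
1 = 21 − 4·5
1 = −4·26 + 5·21
So 21·5 ≡ 1 (mod 26).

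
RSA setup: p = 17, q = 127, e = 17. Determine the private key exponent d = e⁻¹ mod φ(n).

φ(n) = (p−1)(q−1) = 16·126 = 2016.
Need d with 17·d ≡ 1 (mod 2016). Apply the extended Euclidean algorithm:
2016 = 118·17 + 10
17 = 1·10 + 7
10 = 1·7 + 3
7 = 2·3 + 1
3 = 3·1 + 0
Back-substitute:
1 = 7 − 2·3
1 = −2·10 + 3·7
1 = 3·17 − 5·10
1 = −5·2016 + 593·17
So 17·593 ≡ 1 (mod 2016), hence d = 593.

593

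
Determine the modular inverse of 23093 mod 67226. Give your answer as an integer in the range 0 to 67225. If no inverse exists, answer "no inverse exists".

20695

Extended Euclidean algorithm:
67226 = 2*23093 + 21040
23093 = 1*21040 + 2053
21040 = 10*2053 + 510
2053 = 4*510 + 13
510 = 39*13 + 3
13 = 4*3 + 1
3 = 3*1 + 0
gcd = 1, so the inverse exists. Back-substitute:
1 = 13 − 4·3
1 = −4·510 + 157·13
1 = 157·2053 − 632·510
1 = −632·21040 + 6477·2053
1 = 6477·23093 − 7109·21040
1 = −7109·67226 + 20695·23093
So 23093·20695 ≡ 1 (mod 67226).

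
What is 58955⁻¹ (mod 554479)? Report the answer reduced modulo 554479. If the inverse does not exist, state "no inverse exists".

34150

Run Euclid on (554479, 58955):
554479 = 9×58955 + 23884
58955 = 2×23884 + 11187
23884 = 2×11187 + 1510
11187 = 7×1510 + 617
1510 = 2×617 + 276
617 = 2×276 + 65
276 = 4×65 + 16
65 = 4×16 + 1
16 = 16×1 + 0
Since gcd(58955, 554479) = 1, back-substitute to write 1 as a combination:
1 = 65 − 4·16
1 = −4·276 + 17·65
1 = 17·617 − 38·276
1 = −38·1510 + 93·617
1 = 93·11187 − 689·1510
1 = −689·23884 + 1471·11187
1 = 1471·58955 − 3631·23884
1 = −3631·554479 + 34150·58955
So 58955·34150 ≡ 1 (mod 554479).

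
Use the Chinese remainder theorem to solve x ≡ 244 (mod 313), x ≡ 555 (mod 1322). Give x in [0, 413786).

213397

Write x = 244 + 313·k. Then 313·k ≡ 555 − 244 ≡ 311 (mod 1322).
Need 313⁻¹ mod 1322. Extended Euclid on (1322, 313):
1322 = 4·313 + 70
313 = 4·70 + 33
70 = 2·33 + 4
33 = 8·4 + 1
4 = 4·1 + 0
Back-substitute:
1 = 33 − 8·4
1 = −8·70 + 17·33
1 = 17·313 − 76·70
1 = −76·1322 + 321·313
313⁻¹ ≡ 321 (mod 1322), so k ≡ 321·311 ≡ 681 (mod 1322).
x = 244 + 313·681 = 213397.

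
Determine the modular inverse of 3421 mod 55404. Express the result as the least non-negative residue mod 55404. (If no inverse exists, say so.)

2737

Extended Euclidean algorithm:
55404 = 16·3421 + 668
3421 = 5·668 + 81
668 = 8·81 + 20
81 = 4·20 + 1
20 = 20·1 + 0
The gcd is 1. Working backward:
1 = 81 − 4·20
1 = −4·668 + 33·81
1 = 33·3421 − 169·668
1 = −169·55404 + 2737·3421
So 3421·2737 ≡ 1 (mod 55404).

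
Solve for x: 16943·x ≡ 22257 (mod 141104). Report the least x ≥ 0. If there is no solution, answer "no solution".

121759

First find gcd(16943, 141104):
141104 = 8×16943 + 5560
16943 = 3×5560 + 263
5560 = 21×263 + 37
263 = 7×37 + 4
37 = 9×4 + 1
4 = 4×1 + 0
gcd = 1, so a unique solution mod 141104 exists.
Back-substitute for the Bézout coefficients:
1 = 37 − 9·4
1 = −9·263 + 64·37
1 = 64·5560 − 1353·263
1 = −1353·16943 + 4123·5560
1 = 4123·141104 − 34337·16943
So 16943·(-34337) ≡ 1 (mod 141104), giving 16943⁻¹ ≡ 106767.
x ≡ 16943⁻¹·22257 ≡ 106767·22257 ≡ 121759 (mod 141104).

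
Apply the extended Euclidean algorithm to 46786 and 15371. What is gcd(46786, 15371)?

Euclidean algorithm:
46786 = 3×15371 + 673
15371 = 22×673 + 565
673 = 1×565 + 108
565 = 5×108 + 25
108 = 4×25 + 8
25 = 3×8 + 1
8 = 8×1 + 0
gcd(46786, 15371) = 1.
Express as a combination:
1 = 25 − 3·8
1 = −3·108 + 13·25
1 = 13·565 − 68·108
1 = −68·673 + 81·565
1 = 81·15371 − 1850·673
1 = −1850·46786 + 5631·15371
So 1 = (-1850)·46786 + (5631)·15371.

1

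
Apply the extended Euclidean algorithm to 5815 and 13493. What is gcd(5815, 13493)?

Apply Euclid's algorithm to 13493 and 5815:
13493 = 2·5815 + 1863
5815 = 3·1863 + 226
1863 = 8·226 + 55
226 = 4·55 + 6
55 = 9·6 + 1
6 = 6·1 + 0
gcd(5815, 13493) = 1.
Express as a combination:
1 = 55 − 9·6
1 = −9·226 + 37·55
1 = 37·1863 − 305·226
1 = −305·5815 + 952·1863
1 = 952·13493 − 2209·5815
So 1 = (952)·13493 + (-2209)·5815.

1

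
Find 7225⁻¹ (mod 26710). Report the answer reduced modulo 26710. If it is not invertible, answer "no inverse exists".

no inverse exists

Compute gcd(7225, 26710):
26710 = 3×7225 + 5035
7225 = 1×5035 + 2190
5035 = 2×2190 + 655
2190 = 3×655 + 225
655 = 2×225 + 205
225 = 1×205 + 20
205 = 10×20 + 5
20 = 4×5 + 0
Since gcd = 5 > 1, 7225 is not a unit mod 26710.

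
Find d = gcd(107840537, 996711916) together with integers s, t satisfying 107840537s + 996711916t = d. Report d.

1

Repeated division:
996711916 = 9*107840537 + 26147083
107840537 = 4*26147083 + 3252205
26147083 = 8*3252205 + 129443
3252205 = 25*129443 + 16130
129443 = 8*16130 + 403
16130 = 40*403 + 10
403 = 40*10 + 3
10 = 3*3 + 1
3 = 3*1 + 0
gcd(107840537, 996711916) = 1.
Express as a combination:
1 = 10 − 3·3
1 = −3·403 + 121·10
1 = 121·16130 − 4843·403
1 = −4843·129443 + 38865·16130
1 = 38865·3252205 − 976468·129443
1 = −976468·26147083 + 7850609·3252205
1 = 7850609·107840537 − 32378904·26147083
1 = −32378904·996711916 + 299260745·107840537
So 1 = (-32378904)·996711916 + (299260745)·107840537.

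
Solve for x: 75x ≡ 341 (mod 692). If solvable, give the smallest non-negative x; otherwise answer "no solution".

23

First find gcd(75, 692):
692 = 9·75 + 17
75 = 4·17 + 7
17 = 2·7 + 3
7 = 2·3 + 1
3 = 3·1 + 0
gcd = 1, so a unique solution mod 692 exists.
Back-substitute for the Bézout coefficients:
1 = 7 − 2·3
1 = −2·17 + 5·7
1 = 5·75 − 22·17
1 = −22·692 + 203·75
So 75·(203) ≡ 1 (mod 692), giving 75⁻¹ ≡ 203.
x ≡ 75⁻¹·341 ≡ 203·341 ≡ 23 (mod 692).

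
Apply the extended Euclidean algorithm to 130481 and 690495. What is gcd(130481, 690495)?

13

Apply Euclid's algorithm to 690495 and 130481:
690495 = 5×130481 + 38090
130481 = 3×38090 + 16211
38090 = 2×16211 + 5668
16211 = 2×5668 + 4875
5668 = 1×4875 + 793
4875 = 6×793 + 117
793 = 6×117 + 91
117 = 1×91 + 26
91 = 3×26 + 13
26 = 2×13 + 0
gcd(130481, 690495) = 13.
Working backward:
13 = 91 − 3·26
13 = −3·117 + 4·91
13 = 4·793 − 27·117
13 = −27·4875 + 166·793
13 = 166·5668 − 193·4875
13 = −193·16211 + 552·5668
13 = 552·38090 − 1297·16211
13 = −1297·130481 + 4443·38090
13 = 4443·690495 − 23512·130481
So 13 = (4443)·690495 + (-23512)·130481.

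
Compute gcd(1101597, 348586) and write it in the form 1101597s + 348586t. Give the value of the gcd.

Repeated division:
1101597 = 3×348586 + 55839
348586 = 6×55839 + 13552
55839 = 4×13552 + 1631
13552 = 8×1631 + 504
1631 = 3×504 + 119
504 = 4×119 + 28
119 = 4×28 + 7
28 = 4×7 + 0
gcd(1101597, 348586) = 7.
Back-substituting:
7 = 119 − 4·28
7 = −4·504 + 17·119
7 = 17·1631 − 55·504
7 = −55·13552 + 457·1631
7 = 457·55839 − 1883·13552
7 = −1883·348586 + 11755·55839
7 = 11755·1101597 − 37148·348586
So 7 = (11755)·1101597 + (-37148)·348586.

7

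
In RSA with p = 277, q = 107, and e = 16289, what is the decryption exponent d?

25337

φ(n) = (p−1)(q−1) = 276·106 = 29256.
Need d with 16289·d ≡ 1 (mod 29256). Apply the extended Euclidean algorithm:
29256 = 1*16289 + 12967
16289 = 1*12967 + 3322
12967 = 3*3322 + 3001
3322 = 1*3001 + 321
3001 = 9*321 + 112
321 = 2*112 + 97
112 = 1*97 + 15
97 = 6*15 + 7
15 = 2*7 + 1
7 = 7*1 + 0
Back-substitute:
1 = 15 − 2·7
1 = −2·97 + 13·15
1 = 13·112 − 15·97
1 = −15·321 + 43·112
1 = 43·3001 − 402·321
1 = −402·3322 + 445·3001
1 = 445·12967 − 1737·3322
1 = −1737·16289 + 2182·12967
1 = 2182·29256 − 3919·16289
So 16289·(-3919) ≡ 1 (mod 29256), hence d ≡ -3919 ≡ 25337 (mod 29256).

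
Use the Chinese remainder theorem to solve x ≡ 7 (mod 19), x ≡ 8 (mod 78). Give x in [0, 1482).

Write x = 7 + 19·k. Then 19·k ≡ 8 − 7 ≡ 1 (mod 78).
Need 19⁻¹ mod 78. Extended Euclid on (78, 19):
78 = 4*19 + 2
19 = 9*2 + 1
2 = 2*1 + 0
Back-substitute:
1 = 19 − 9·2
1 = −9·78 + 37·19
19⁻¹ ≡ 37 (mod 78), so k ≡ 37·1 ≡ 37 (mod 78).
x = 7 + 19·37 = 710.

710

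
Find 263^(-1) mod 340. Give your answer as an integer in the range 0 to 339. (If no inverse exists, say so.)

Extended Euclidean algorithm:
340 = 1·263 + 77
263 = 3·77 + 32
77 = 2·32 + 13
32 = 2·13 + 6
13 = 2·6 + 1
6 = 6·1 + 0
gcd = 1, so the inverse exists. Back-substitute:
1 = 13 − 2·6
1 = −2·32 + 5·13
1 = 5·77 − 12·32
1 = −12·263 + 41·77
1 = 41·340 − 53·263
Hence 263⁻¹ ≡ -53 ≡ 287 (mod 340).

287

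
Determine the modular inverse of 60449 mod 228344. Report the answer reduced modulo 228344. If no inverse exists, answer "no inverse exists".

186705

gcd(228344, 60449) by repeated division:
228344 = 3×60449 + 46997
60449 = 1×46997 + 13452
46997 = 3×13452 + 6641
13452 = 2×6641 + 170
6641 = 39×170 + 11
170 = 15×11 + 5
11 = 2×5 + 1
5 = 5×1 + 0
gcd = 1, so the inverse exists. Back-substitute:
1 = 11 − 2·5
1 = −2·170 + 31·11
1 = 31·6641 − 1211·170
1 = −1211·13452 + 2453·6641
1 = 2453·46997 − 8570·13452
1 = −8570·60449 + 11023·46997
1 = 11023·228344 − 41639·60449
So 60449·(-41639) ≡ 1 (mod 228344), and -41639 ≡ 186705 (mod 228344).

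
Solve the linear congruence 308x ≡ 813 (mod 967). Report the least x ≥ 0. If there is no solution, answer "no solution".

483

First find gcd(308, 967):
967 = 3·308 + 43
308 = 7·43 + 7
43 = 6·7 + 1
7 = 7·1 + 0
gcd = 1, so a unique solution mod 967 exists.
Back-substitute for the Bézout coefficients:
1 = 43 − 6·7
1 = −6·308 + 43·43
1 = 43·967 − 135·308
So 308·(-135) ≡ 1 (mod 967), giving 308⁻¹ ≡ 832.
x ≡ 308⁻¹·813 ≡ 832·813 ≡ 483 (mod 967).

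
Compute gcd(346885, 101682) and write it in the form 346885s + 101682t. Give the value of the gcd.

7

Euclidean algorithm:
346885 = 3*101682 + 41839
101682 = 2*41839 + 18004
41839 = 2*18004 + 5831
18004 = 3*5831 + 511
5831 = 11*511 + 210
511 = 2*210 + 91
210 = 2*91 + 28
91 = 3*28 + 7
28 = 4*7 + 0
gcd(346885, 101682) = 7.
Working backward:
7 = 91 − 3·28
7 = −3·210 + 7·91
7 = 7·511 − 17·210
7 = −17·5831 + 194·511
7 = 194·18004 − 599·5831
7 = −599·41839 + 1392·18004
7 = 1392·101682 − 3383·41839
7 = −3383·346885 + 11541·101682
So 7 = (-3383)·346885 + (11541)·101682.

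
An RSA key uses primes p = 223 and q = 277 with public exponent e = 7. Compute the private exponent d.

52519

φ(n) = (p−1)(q−1) = 222·276 = 61272.
Need d with 7·d ≡ 1 (mod 61272). Apply the extended Euclidean algorithm:
61272 = 8753×7 + 1
7 = 7×1 + 0
Back-substitute:
1 = 61272 − 8753·7
So 7·(-8753) ≡ 1 (mod 61272), hence d ≡ -8753 ≡ 52519 (mod 61272).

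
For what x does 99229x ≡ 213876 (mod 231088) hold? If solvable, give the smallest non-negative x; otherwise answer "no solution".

First find gcd(99229, 231088):
231088 = 2*99229 + 32630
99229 = 3*32630 + 1339
32630 = 24*1339 + 494
1339 = 2*494 + 351
494 = 1*351 + 143
351 = 2*143 + 65
143 = 2*65 + 13
65 = 5*13 + 0
gcd = 13 and 13 | 213876, so solutions exist. Divide through by 13: 7633x ≡ 16452 (mod 17776).
Now find 7633⁻¹ mod 17776:
17776 = 2×7633 + 2510
7633 = 3×2510 + 103
2510 = 24×103 + 38
103 = 2×38 + 27
38 = 1×27 + 11
27 = 2×11 + 5
11 = 2×5 + 1
5 = 5×1 + 0
Back-substitute:
1 = 11 − 2·5
1 = −2·27 + 5·11
1 = 5·38 − 7·27
1 = −7·103 + 19·38
1 = 19·2510 − 463·103
1 = −463·7633 + 1408·2510
1 = 1408·17776 − 3279·7633
So 7633·(-3279) ≡ 1 (mod 17776), i.e. 7633⁻¹ ≡ 14497.
Then x ≡ 14497·16452 ≡ 4052 (mod 17776); the smallest non-negative solution is x = 4052.

4052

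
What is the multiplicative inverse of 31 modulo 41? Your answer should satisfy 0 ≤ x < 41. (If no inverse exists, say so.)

4

Extended Euclidean algorithm:
41 = 1·31 + 10
31 = 3·10 + 1
10 = 10·1 + 0
The gcd is 1. Working backward:
1 = 31 − 3·10
1 = −3·41 + 4·31
So 31·4 ≡ 1 (mod 41).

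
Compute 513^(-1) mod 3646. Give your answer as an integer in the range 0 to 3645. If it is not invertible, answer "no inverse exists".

3447

Apply the Euclidean algorithm to 3646 and 513:
3646 = 7×513 + 55
513 = 9×55 + 18
55 = 3×18 + 1
18 = 18×1 + 0
The gcd is 1. Working backward:
1 = 55 − 3·18
1 = −3·513 + 28·55
1 = 28·3646 − 199·513
So 513·(-199) ≡ 1 (mod 3646), and -199 ≡ 3447 (mod 3646).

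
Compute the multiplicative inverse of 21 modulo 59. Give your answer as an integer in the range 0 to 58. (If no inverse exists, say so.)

Run Euclid on (59, 21):
59 = 2×21 + 17
21 = 1×17 + 4
17 = 4×4 + 1
4 = 4×1 + 0
The gcd is 1. Working backward:
1 = 17 − 4·4
1 = −4·21 + 5·17
1 = 5·59 − 14·21
So 21·(-14) ≡ 1 (mod 59), and -14 ≡ 45 (mod 59).

45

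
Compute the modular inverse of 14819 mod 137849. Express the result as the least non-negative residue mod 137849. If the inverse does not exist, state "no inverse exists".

Run Euclid on (137849, 14819):
137849 = 9×14819 + 4478
14819 = 3×4478 + 1385
4478 = 3×1385 + 323
1385 = 4×323 + 93
323 = 3×93 + 44
93 = 2×44 + 5
44 = 8×5 + 4
5 = 1×4 + 1
4 = 4×1 + 0
The gcd is 1. Working backward:
1 = 5 − 4
1 = −44 + 9·5
1 = 9·93 − 19·44
1 = −19·323 + 66·93
1 = 66·1385 − 283·323
1 = −283·4478 + 915·1385
1 = 915·14819 − 3028·4478
1 = −3028·137849 + 28167·14819
So 14819·28167 ≡ 1 (mod 137849).

28167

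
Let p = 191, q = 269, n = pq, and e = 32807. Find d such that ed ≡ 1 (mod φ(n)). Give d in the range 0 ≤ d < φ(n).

33063

φ(n) = (p−1)(q−1) = 190·268 = 50920.
Need d with 32807·d ≡ 1 (mod 50920). Apply the extended Euclidean algorithm:
50920 = 1×32807 + 18113
32807 = 1×18113 + 14694
18113 = 1×14694 + 3419
14694 = 4×3419 + 1018
3419 = 3×1018 + 365
1018 = 2×365 + 288
365 = 1×288 + 77
288 = 3×77 + 57
77 = 1×57 + 20
57 = 2×20 + 17
20 = 1×17 + 3
17 = 5×3 + 2
3 = 1×2 + 1
2 = 2×1 + 0
Back-substitute:
1 = 3 − 2
1 = −17 + 6·3
1 = 6·20 − 7·17
1 = −7·57 + 20·20
1 = 20·77 − 27·57
1 = −27·288 + 101·77
1 = 101·365 − 128·288
1 = −128·1018 + 357·365
1 = 357·3419 − 1199·1018
1 = −1199·14694 + 5153·3419
1 = 5153·18113 − 6352·14694
1 = −6352·32807 + 11505·18113
1 = 11505·50920 − 17857·32807
So 32807·(-17857) ≡ 1 (mod 50920), hence d ≡ -17857 ≡ 33063 (mod 50920).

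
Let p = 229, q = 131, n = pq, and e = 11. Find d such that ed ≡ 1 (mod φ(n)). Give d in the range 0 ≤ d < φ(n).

φ(n) = (p−1)(q−1) = 228·130 = 29640.
Need d with 11·d ≡ 1 (mod 29640). Apply the extended Euclidean algorithm:
29640 = 2694×11 + 6
11 = 1×6 + 5
6 = 1×5 + 1
5 = 5×1 + 0
Back-substitute:
1 = 6 − 5
1 = −11 + 2·6
1 = 2·29640 − 5389·11
So 11·(-5389) ≡ 1 (mod 29640), hence d ≡ -5389 ≡ 24251 (mod 29640).

24251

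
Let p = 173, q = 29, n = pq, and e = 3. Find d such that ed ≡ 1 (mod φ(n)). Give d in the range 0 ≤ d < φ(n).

φ(n) = (p−1)(q−1) = 172·28 = 4816.
Need d with 3·d ≡ 1 (mod 4816). Apply the extended Euclidean algorithm:
4816 = 1605*3 + 1
3 = 3*1 + 0
Back-substitute:
1 = 4816 − 1605·3
So 3·(-1605) ≡ 1 (mod 4816), hence d ≡ -1605 ≡ 3211 (mod 4816).

3211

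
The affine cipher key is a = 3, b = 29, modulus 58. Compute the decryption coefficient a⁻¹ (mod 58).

39

Apply the Euclidean algorithm to 58 and 3:
58 = 19*3 + 1
3 = 3*1 + 0
gcd = 1, so the inverse exists. Back-substitute:
1 = 58 − 19·3
Hence 3⁻¹ ≡ -19 ≡ 39 (mod 58).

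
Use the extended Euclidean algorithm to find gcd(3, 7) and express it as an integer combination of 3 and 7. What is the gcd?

1

Euclidean algorithm:
7 = 2*3 + 1
3 = 3*1 + 0
gcd(3, 7) = 1.
Back-substituting:
1 = 7 − 2·3
So 1 = (1)·7 + (-2)·3.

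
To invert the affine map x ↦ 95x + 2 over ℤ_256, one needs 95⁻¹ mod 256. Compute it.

Extended Euclidean algorithm:
256 = 2·95 + 66
95 = 1·66 + 29
66 = 2·29 + 8
29 = 3·8 + 5
8 = 1·5 + 3
5 = 1·3 + 2
3 = 1·2 + 1
2 = 2·1 + 0
Since gcd(95, 256) = 1, back-substitute to write 1 as a combination:
1 = 3 − 2
1 = −5 + 2·3
1 = 2·8 − 3·5
1 = −3·29 + 11·8
1 = 11·66 − 25·29
1 = −25·95 + 36·66
1 = 36·256 − 97·95
Thus 95·(-97) ≡ 1 (mod 256); reducing, -97 mod 256 = 159.

159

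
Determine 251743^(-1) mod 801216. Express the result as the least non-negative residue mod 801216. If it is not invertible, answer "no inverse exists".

30751

Extended Euclidean algorithm:
801216 = 3*251743 + 45987
251743 = 5*45987 + 21808
45987 = 2*21808 + 2371
21808 = 9*2371 + 469
2371 = 5*469 + 26
469 = 18*26 + 1
26 = 26*1 + 0
Since gcd(251743, 801216) = 1, back-substitute to write 1 as a combination:
1 = 469 − 18·26
1 = −18·2371 + 91·469
1 = 91·21808 − 837·2371
1 = −837·45987 + 1765·21808
1 = 1765·251743 − 9662·45987
1 = −9662·801216 + 30751·251743
So 251743·30751 ≡ 1 (mod 801216).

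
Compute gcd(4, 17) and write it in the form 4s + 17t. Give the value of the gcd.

1

Euclidean algorithm:
17 = 4*4 + 1
4 = 4*1 + 0
gcd(4, 17) = 1.
Back-substituting:
1 = 17 − 4·4
So 1 = (1)·17 + (-4)·4.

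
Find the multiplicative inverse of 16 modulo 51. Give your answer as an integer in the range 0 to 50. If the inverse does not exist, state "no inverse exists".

gcd(51, 16) by repeated division:
51 = 3·16 + 3
16 = 5·3 + 1
3 = 3·1 + 0
Since gcd(16, 51) = 1, back-substitute to write 1 as a combination:
1 = 16 − 5·3
1 = −5·51 + 16·16
So 16·16 ≡ 1 (mod 51).

16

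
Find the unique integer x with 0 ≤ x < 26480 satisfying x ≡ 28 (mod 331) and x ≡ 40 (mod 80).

17240

Write x = 28 + 331·k. Then 331·k ≡ 40 − 28 ≡ 12 (mod 80).
Need 331⁻¹ mod 80. Extended Euclid on (80, 11):
80 = 7×11 + 3
11 = 3×3 + 2
3 = 1×2 + 1
2 = 2×1 + 0
Back-substitute:
1 = 3 − 2
1 = −11 + 4·3
1 = 4·80 − 29·11
331⁻¹ ≡ 51 (mod 80), so k ≡ 51·12 ≡ 52 (mod 80).
x = 28 + 331·52 = 17240.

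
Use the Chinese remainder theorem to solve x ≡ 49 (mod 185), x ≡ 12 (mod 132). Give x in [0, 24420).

Write x = 49 + 185·k. Then 185·k ≡ 12 − 49 ≡ 95 (mod 132).
Need 185⁻¹ mod 132. Extended Euclid on (132, 53):
132 = 2*53 + 26
53 = 2*26 + 1
26 = 26*1 + 0
Back-substitute:
1 = 53 − 2·26
1 = −2·132 + 5·53
185⁻¹ ≡ 5 (mod 132), so k ≡ 5·95 ≡ 79 (mod 132).
x = 49 + 185·79 = 14664.

14664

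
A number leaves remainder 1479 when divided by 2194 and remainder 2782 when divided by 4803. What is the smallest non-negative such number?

10449307

Write x = 1479 + 2194·k. Then 2194·k ≡ 2782 − 1479 ≡ 1303 (mod 4803).
Need 2194⁻¹ mod 4803. Extended Euclid on (4803, 2194):
4803 = 2×2194 + 415
2194 = 5×415 + 119
415 = 3×119 + 58
119 = 2×58 + 3
58 = 19×3 + 1
3 = 3×1 + 0
Back-substitute:
1 = 58 − 19·3
1 = −19·119 + 39·58
1 = 39·415 − 136·119
1 = −136·2194 + 719·415
1 = 719·4803 − 1574·2194
2194⁻¹ ≡ 3229 (mod 4803), so k ≡ 3229·1303 ≡ 4762 (mod 4803).
x = 1479 + 2194·4762 = 10449307.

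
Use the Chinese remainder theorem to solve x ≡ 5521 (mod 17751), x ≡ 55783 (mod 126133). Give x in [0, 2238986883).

1832263741

Write x = 5521 + 17751·k. Then 17751·k ≡ 55783 − 5521 ≡ 50262 (mod 126133).
Need 17751⁻¹ mod 126133. Extended Euclid on (126133, 17751):
126133 = 7×17751 + 1876
17751 = 9×1876 + 867
1876 = 2×867 + 142
867 = 6×142 + 15
142 = 9×15 + 7
15 = 2×7 + 1
7 = 7×1 + 0
Back-substitute:
1 = 15 − 2·7
1 = −2·142 + 19·15
1 = 19·867 − 116·142
1 = −116·1876 + 251·867
1 = 251·17751 − 2375·1876
1 = −2375·126133 + 16876·17751
17751⁻¹ ≡ 16876 (mod 126133), so k ≡ 16876·50262 ≡ 103220 (mod 126133).
x = 5521 + 17751·103220 = 1832263741.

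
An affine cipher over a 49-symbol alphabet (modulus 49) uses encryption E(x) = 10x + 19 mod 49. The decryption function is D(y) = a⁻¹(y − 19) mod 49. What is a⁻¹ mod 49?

5

gcd(49, 10) by repeated division:
49 = 4*10 + 9
10 = 1*9 + 1
9 = 9*1 + 0
The gcd is 1. Working backward:
1 = 10 − 9
1 = −49 + 5·10
So 10·5 ≡ 1 (mod 49).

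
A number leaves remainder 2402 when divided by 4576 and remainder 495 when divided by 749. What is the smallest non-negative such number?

2780034

Write x = 2402 + 4576·k. Then 4576·k ≡ 495 − 2402 ≡ 340 (mod 749).
Need 4576⁻¹ mod 749. Extended Euclid on (749, 82):
749 = 9×82 + 11
82 = 7×11 + 5
11 = 2×5 + 1
5 = 5×1 + 0
Back-substitute:
1 = 11 − 2·5
1 = −2·82 + 15·11
1 = 15·749 − 137·82
4576⁻¹ ≡ 612 (mod 749), so k ≡ 612·340 ≡ 607 (mod 749).
x = 2402 + 4576·607 = 2780034.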